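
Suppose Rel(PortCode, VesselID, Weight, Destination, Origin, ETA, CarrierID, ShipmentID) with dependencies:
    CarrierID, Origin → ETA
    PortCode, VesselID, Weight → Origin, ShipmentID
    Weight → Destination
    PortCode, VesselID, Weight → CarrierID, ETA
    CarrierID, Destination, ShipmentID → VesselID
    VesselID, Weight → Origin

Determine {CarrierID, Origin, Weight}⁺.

Start with {CarrierID, Origin, Weight}.
CarrierID, Origin → ETA applies; add {ETA} → now {CarrierID, ETA, Origin, Weight}.
Weight → Destination applies; add {Destination} → now {CarrierID, Destination, ETA, Origin, Weight}.
No further FD applies.

{CarrierID, Destination, ETA, Origin, Weight}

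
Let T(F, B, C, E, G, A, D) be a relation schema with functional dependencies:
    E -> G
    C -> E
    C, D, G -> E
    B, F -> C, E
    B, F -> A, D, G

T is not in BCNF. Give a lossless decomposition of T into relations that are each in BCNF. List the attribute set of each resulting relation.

{A, B, C, D, F}; {C, E}; {E, G}

Candidate key of the original relation: {B, F}.
In {A, B, C, D, E, F, G}, {E} is not a superkey ({E}⁺ restricted to this set is {E, G}), so split on E -> G into {E, G} and {A, B, C, D, E, F}.
{E, G}: every determinant is a superkey — BCNF.
In {A, B, C, D, E, F}, {C} is not a superkey ({C}⁺ restricted to this set is {C, E}), so split on C -> E into {C, E} and {A, B, C, D, F}.
{C, E}: every determinant is a superkey — BCNF.
{A, B, C, D, F}: every determinant is a superkey — BCNF.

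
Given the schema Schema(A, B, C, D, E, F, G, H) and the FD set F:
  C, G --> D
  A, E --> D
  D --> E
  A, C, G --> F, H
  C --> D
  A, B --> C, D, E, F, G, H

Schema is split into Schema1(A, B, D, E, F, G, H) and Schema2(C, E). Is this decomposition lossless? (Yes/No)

No

Schema1 ∩ Schema2 = {E}; its closure under F is {E}.
Neither Schema1 nor Schema2 is contained in that closure, so the decomposition is lossy.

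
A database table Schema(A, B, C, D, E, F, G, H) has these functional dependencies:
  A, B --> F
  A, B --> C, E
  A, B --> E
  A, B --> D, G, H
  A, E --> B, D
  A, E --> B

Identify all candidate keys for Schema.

{A, B}, {A, E}

Attributes never on any right-hand side: {A} — every candidate key must contain it.
{A, B} is a candidate key since {A, B}⁺ = {A, B, C, D, E, F, G, H} covers every attribute.
{A, E} is a candidate key since {A, E}⁺ = {A, B, C, D, E, F, G, H} covers every attribute.
No proper subset of any of these is a key, and no other minimal superkey exists.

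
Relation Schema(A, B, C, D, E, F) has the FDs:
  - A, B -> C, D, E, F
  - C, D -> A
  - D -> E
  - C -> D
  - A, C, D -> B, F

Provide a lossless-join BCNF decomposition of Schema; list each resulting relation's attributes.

{A, B, C, D, F}; {D, E}

Candidate keys of the original relation: {A, B}, {C}.
Within {A, B, C, D, E, F}: {D}⁺ ∩ {A, B, C, D, E, F} = {D, E}, not the whole set, so D -> E violates BCNF; decompose into {D, E} and {A, B, C, D, F}.
{D, E} is in BCNF.
{A, B, C, D, F} is in BCNF.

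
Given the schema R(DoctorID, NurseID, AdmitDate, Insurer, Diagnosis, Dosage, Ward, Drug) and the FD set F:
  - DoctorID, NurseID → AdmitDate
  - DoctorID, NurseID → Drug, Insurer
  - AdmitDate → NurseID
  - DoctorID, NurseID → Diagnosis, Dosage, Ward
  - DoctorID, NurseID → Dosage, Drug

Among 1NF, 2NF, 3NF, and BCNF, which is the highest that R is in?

3NF

Candidate keys: {AdmitDate, DoctorID}, {DoctorID, NurseID}. Prime attributes: {AdmitDate, DoctorID, NurseID}.
AdmitDate → NurseID breaks BCNF: {AdmitDate}⁺ = {AdmitDate, NurseID}, so {AdmitDate} is not a superkey.
Since {NurseID} ⊆ prime attributes and every other non-superkey FD also has a prime right side, the schema is in 3NF.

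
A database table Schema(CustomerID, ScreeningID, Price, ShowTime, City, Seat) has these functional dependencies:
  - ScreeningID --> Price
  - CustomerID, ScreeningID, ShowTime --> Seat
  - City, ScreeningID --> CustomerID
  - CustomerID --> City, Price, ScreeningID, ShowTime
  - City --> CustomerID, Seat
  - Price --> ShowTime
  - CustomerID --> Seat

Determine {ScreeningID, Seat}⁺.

Start with {ScreeningID, Seat}.
ScreeningID --> Price applies; add {Price} → now {Price, ScreeningID, Seat}.
Price --> ShowTime applies; add {ShowTime} → now {Price, ScreeningID, Seat, ShowTime}.
No further FD applies.

{Price, ScreeningID, Seat, ShowTime}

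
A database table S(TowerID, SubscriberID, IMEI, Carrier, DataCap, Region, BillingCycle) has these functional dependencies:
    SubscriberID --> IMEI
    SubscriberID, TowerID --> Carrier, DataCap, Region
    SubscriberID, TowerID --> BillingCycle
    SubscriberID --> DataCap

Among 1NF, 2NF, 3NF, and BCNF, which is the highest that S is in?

Candidate key: {SubscriberID, TowerID}. Prime attributes: {SubscriberID, TowerID}.
SubscriberID --> IMEI: {SubscriberID}⁺ = {DataCap, IMEI, SubscriberID}, which is not all of the attributes, so the left side is not a superkey — BCNF is violated.
SubscriberID --> IMEI has non-prime {IMEI} on the right and a non-superkey on the left, so 3NF fails.
The proper key subset {SubscriberID} of {SubscriberID, TowerID} determines non-prime {DataCap, IMEI}, so the relation is not even in 2NF.

1NF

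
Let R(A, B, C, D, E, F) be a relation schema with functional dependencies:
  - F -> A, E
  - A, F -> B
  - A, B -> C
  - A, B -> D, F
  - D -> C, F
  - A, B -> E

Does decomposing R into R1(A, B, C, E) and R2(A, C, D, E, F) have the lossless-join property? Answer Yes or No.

The shared attributes are {A, C, E} and {A, C, E}⁺ = {A, C, E}.
R1 ⊄ {A, C, E} and R2 ⊄ {A, C, E}, so the split is lossy.

No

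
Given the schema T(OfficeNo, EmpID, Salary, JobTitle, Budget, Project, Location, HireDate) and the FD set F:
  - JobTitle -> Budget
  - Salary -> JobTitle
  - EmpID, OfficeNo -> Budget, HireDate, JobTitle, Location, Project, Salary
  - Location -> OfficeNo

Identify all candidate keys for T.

{EmpID, Location}, {EmpID, OfficeNo}

{EmpID} never appears on the right of any FD, so every key must include it.
{EmpID, Location} is a candidate key since {EmpID, Location}⁺ = {Budget, EmpID, HireDate, JobTitle, Location, OfficeNo, Project, Salary} covers every attribute.
{EmpID, OfficeNo} is a candidate key since {EmpID, OfficeNo}⁺ = {Budget, EmpID, HireDate, JobTitle, Location, OfficeNo, Project, Salary} covers every attribute.
Any other superkey properly contains one of these, so there are no further candidate keys.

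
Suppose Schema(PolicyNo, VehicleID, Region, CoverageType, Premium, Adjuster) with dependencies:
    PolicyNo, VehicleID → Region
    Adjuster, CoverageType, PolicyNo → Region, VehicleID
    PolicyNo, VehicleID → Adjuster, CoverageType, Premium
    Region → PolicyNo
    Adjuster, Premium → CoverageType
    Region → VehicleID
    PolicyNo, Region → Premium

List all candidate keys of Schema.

{Region} is a candidate key since {Region}⁺ = {Adjuster, CoverageType, PolicyNo, Premium, Region, VehicleID} covers every attribute.
{PolicyNo, VehicleID} is a candidate key since {PolicyNo, VehicleID}⁺ = {Adjuster, CoverageType, PolicyNo, Premium, Region, VehicleID} covers every attribute.
{Adjuster, CoverageType, PolicyNo} is a candidate key since {Adjuster, CoverageType, PolicyNo}⁺ = {Adjuster, CoverageType, PolicyNo, Premium, Region, VehicleID} covers every attribute.
{Adjuster, PolicyNo, Premium} is a candidate key since {Adjuster, PolicyNo, Premium}⁺ = {Adjuster, CoverageType, PolicyNo, Premium, Region, VehicleID} covers every attribute.
These are minimal and exhaustive — every other superkey contains one of them.

{Adjuster, CoverageType, PolicyNo}, {Adjuster, PolicyNo, Premium}, {PolicyNo, VehicleID}, {Region}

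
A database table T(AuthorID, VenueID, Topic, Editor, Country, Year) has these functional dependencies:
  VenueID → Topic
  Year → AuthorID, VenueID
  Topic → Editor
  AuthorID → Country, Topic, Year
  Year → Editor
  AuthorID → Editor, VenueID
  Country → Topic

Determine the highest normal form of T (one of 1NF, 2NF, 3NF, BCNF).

2NF

Candidate keys: {AuthorID}, {Year}. Prime attributes: {AuthorID, Year}.
VenueID → Topic: {VenueID}⁺ = {Editor, Topic, VenueID}, which is not all of the attributes, so the left side is not a superkey — BCNF is violated.
VenueID → Topic has non-prime {Topic} on the right and a non-superkey on the left, so 3NF fails.
All keys have size 1, which rules out partial dependencies — 2NF is satisfied.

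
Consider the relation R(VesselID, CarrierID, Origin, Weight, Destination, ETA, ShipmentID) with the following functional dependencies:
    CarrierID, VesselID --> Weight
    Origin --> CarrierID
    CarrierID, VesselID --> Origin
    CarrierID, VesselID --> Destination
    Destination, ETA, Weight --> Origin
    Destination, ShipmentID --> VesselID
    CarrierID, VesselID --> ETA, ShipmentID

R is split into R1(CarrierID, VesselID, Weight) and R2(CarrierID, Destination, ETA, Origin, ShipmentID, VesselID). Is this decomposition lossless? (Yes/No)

R1 ∩ R2 = {CarrierID, VesselID}; its closure under F is {CarrierID, Destination, ETA, Origin, ShipmentID, VesselID, Weight}.
This includes all of R1, so the common attributes are a superkey of R1 — the join is lossless.

Yes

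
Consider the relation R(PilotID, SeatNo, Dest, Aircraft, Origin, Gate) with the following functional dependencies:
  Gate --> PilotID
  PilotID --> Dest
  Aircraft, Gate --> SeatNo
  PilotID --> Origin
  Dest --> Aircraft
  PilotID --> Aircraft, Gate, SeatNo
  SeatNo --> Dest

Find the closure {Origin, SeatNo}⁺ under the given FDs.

{Aircraft, Dest, Origin, SeatNo}

Start with {Origin, SeatNo}.
SeatNo --> Dest applies; add {Dest} → now {Dest, Origin, SeatNo}.
Dest --> Aircraft applies; add {Aircraft} → now {Aircraft, Dest, Origin, SeatNo}.
No further FD applies.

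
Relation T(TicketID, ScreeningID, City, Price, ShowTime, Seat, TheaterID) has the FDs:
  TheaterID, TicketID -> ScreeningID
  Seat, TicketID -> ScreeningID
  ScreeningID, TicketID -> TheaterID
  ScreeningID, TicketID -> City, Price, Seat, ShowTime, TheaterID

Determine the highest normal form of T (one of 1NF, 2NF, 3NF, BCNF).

BCNF

Candidate keys: {ScreeningID, TicketID}, {Seat, TicketID}, {TheaterID, TicketID}. Prime attributes: {ScreeningID, Seat, TheaterID, TicketID}.
Every FD has a superkey on the left, so the relation is in BCNF.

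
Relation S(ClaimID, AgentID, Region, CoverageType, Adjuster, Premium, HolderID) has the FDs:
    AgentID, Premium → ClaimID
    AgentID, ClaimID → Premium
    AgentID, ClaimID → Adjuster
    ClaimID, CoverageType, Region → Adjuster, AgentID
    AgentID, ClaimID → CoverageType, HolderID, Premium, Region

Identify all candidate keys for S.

{AgentID, ClaimID}, {AgentID, Premium}, {ClaimID, CoverageType, Region}

{AgentID, ClaimID} is a candidate key since {AgentID, ClaimID}⁺ = {Adjuster, AgentID, ClaimID, CoverageType, HolderID, Premium, Region} covers every attribute.
{AgentID, Premium} is a candidate key since {AgentID, Premium}⁺ = {Adjuster, AgentID, ClaimID, CoverageType, HolderID, Premium, Region} covers every attribute.
{ClaimID, CoverageType, Region} is a candidate key since {ClaimID, CoverageType, Region}⁺ = {Adjuster, AgentID, ClaimID, CoverageType, HolderID, Premium, Region} covers every attribute.
Any other superkey properly contains one of these, so there are no further candidate keys.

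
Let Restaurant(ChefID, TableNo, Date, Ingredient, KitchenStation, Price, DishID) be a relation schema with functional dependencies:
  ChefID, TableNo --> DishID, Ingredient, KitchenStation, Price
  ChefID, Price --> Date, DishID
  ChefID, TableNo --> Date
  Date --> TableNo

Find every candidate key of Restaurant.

{ChefID, Date}, {ChefID, Price}, {ChefID, TableNo}

Attributes never on any right-hand side: {ChefID} — every candidate key must contain it.
Closure of {ChefID, Date} is {ChefID, Date, DishID, Ingredient, KitchenStation, Price, TableNo}, the whole schema; {ChefID, Date} is a candidate key.
Closure of {ChefID, Price} is {ChefID, Date, DishID, Ingredient, KitchenStation, Price, TableNo}, the whole schema; {ChefID, Price} is a candidate key.
Closure of {ChefID, TableNo} is {ChefID, Date, DishID, Ingredient, KitchenStation, Price, TableNo}, the whole schema; {ChefID, TableNo} is a candidate key.
Any other superkey properly contains one of these, so there are no further candidate keys.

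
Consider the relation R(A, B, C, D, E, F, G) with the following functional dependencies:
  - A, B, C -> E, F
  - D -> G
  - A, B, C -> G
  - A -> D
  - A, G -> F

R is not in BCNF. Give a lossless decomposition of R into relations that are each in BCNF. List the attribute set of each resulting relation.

Candidate key of the original relation: {A, B, C}.
Within {A, B, C, D, E, F, G}: {D}⁺ ∩ {A, B, C, D, E, F, G} = {D, G}, not the whole set, so D -> G violates BCNF; decompose into {D, G} and {A, B, C, D, E, F}.
{D, G} has no BCNF violation.
Within {A, B, C, D, E, F}: {A}⁺ ∩ {A, B, C, D, E, F} = {A, D, F}, not the whole set, so A -> D, F violates BCNF; decompose into {A, D, F} and {A, B, C, E}.
{A, D, F} has no BCNF violation.
{A, B, C, E} has no BCNF violation.

{A, B, C, E}; {A, D, F}; {D, G}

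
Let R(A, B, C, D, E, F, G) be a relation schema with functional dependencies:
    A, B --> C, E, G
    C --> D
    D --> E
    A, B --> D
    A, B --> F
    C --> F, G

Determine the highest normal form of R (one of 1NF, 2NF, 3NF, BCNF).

2NF

Candidate key: {A, B}. Prime attributes: {A, B}.
For C --> D we have {C}⁺ = {C, D, E, F, G}; {C} is not a superkey, so BCNF fails.
C --> D has non-prime {D} on the right and a non-superkey on the left, so 3NF fails.
No proper subset of a key has a non-prime attribute in its closure, so there is no partial dependency; 2NF holds.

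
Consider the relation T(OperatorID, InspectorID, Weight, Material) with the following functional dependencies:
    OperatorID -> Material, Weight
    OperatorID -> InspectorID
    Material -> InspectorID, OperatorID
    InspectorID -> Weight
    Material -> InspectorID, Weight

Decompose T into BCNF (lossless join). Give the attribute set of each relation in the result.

{InspectorID, Material, OperatorID}; {InspectorID, Weight}

Candidate keys of the original relation: {Material}, {OperatorID}.
Within {InspectorID, Material, OperatorID, Weight}: {InspectorID}⁺ ∩ {InspectorID, Material, OperatorID, Weight} = {InspectorID, Weight}, not the whole set, so InspectorID -> Weight violates BCNF; decompose into {InspectorID, Weight} and {InspectorID, Material, OperatorID}.
{InspectorID, Weight} has no BCNF violation.
{InspectorID, Material, OperatorID} has no BCNF violation.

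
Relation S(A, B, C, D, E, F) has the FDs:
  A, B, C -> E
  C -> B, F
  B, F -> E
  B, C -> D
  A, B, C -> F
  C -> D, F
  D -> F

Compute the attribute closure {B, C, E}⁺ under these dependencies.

{B, C, D, E, F}

Start with {B, C, E}.
C -> B, F applies; add {F} → now {B, C, E, F}.
B, C -> D applies; add {D} → now {B, C, D, E, F}.
No further FD applies.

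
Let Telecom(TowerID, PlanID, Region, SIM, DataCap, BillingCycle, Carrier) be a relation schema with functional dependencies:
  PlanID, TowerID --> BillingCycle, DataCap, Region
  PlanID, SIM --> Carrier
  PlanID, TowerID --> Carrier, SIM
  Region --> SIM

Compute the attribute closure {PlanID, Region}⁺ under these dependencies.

{Carrier, PlanID, Region, SIM}

Start with {PlanID, Region}.
Region --> SIM applies; add {SIM} → now {PlanID, Region, SIM}.
PlanID, SIM --> Carrier applies; add {Carrier} → now {Carrier, PlanID, Region, SIM}.
No further FD applies.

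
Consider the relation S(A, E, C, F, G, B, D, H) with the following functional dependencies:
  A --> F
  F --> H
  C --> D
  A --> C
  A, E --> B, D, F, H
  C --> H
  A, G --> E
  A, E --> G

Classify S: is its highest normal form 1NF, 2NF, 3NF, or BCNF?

Candidate keys: {A, E}, {A, G}. Prime attributes: {A, E, G}.
A --> F: {A}⁺ = {A, C, D, F, H}, which is not all of the attributes, so the left side is not a superkey — BCNF is violated.
A --> F has non-prime {F} on the right and a non-superkey on the left, so 3NF fails.
{A} is a proper subset of the key {A, E}, and {A}⁺ contains the non-prime attributes {C, D, F, H} — a partial dependency, so 2NF is violated.

1NF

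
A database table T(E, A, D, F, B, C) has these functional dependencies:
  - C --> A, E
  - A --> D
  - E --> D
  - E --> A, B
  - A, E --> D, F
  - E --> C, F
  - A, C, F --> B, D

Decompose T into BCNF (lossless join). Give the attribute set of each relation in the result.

Candidate keys of the original relation: {C}, {E}.
{A, B, C, D, E, F}: {A} determines {A, D} here but is not a superkey — split on A --> D, giving {A, D} and {A, B, C, E, F}.
{A, D} has no BCNF violation.
{A, B, C, E, F} has no BCNF violation.

{A, B, C, E, F}; {A, D}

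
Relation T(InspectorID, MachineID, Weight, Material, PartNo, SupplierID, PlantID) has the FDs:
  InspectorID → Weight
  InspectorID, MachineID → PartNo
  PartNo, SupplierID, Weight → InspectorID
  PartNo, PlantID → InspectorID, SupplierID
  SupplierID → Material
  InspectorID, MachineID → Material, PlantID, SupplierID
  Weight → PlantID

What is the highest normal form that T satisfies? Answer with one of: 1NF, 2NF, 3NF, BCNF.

1NF

Candidate keys: {InspectorID, MachineID}, {MachineID, PartNo, PlantID}, {MachineID, PartNo, Weight}. Prime attributes: {InspectorID, MachineID, PartNo, PlantID, Weight}.
InspectorID → Weight: {InspectorID}⁺ = {InspectorID, PlantID, Weight}, which is not all of the attributes, so the left side is not a superkey — BCNF is violated.
PartNo, PlantID → InspectorID, SupplierID determines the non-prime attribute {SupplierID} from a non-superkey — 3NF is violated.
Since {PartNo, PlantID} ⊂ {MachineID, PartNo, PlantID} and {PartNo, PlantID}⁺ ⊇ {Material, SupplierID} with {Material, SupplierID} non-prime, there is a partial dependency; 2NF fails.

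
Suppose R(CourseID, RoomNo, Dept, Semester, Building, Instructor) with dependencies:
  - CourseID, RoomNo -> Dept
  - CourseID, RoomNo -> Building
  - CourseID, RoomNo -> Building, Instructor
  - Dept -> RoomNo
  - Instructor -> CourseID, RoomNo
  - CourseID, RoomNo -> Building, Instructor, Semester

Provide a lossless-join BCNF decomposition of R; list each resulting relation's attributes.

Candidate keys of the original relation: {CourseID, Dept}, {CourseID, RoomNo}, {Instructor}.
Within {Building, CourseID, Dept, Instructor, RoomNo, Semester}: {Dept}⁺ ∩ {Building, CourseID, Dept, Instructor, RoomNo, Semester} = {Dept, RoomNo}, not the whole set, so Dept -> RoomNo violates BCNF; decompose into {Dept, RoomNo} and {Building, CourseID, Dept, Instructor, Semester}.
{Dept, RoomNo} has no BCNF violation.
{Building, CourseID, Dept, Instructor, Semester} has no BCNF violation.

{Building, CourseID, Dept, Instructor, Semester}; {Dept, RoomNo}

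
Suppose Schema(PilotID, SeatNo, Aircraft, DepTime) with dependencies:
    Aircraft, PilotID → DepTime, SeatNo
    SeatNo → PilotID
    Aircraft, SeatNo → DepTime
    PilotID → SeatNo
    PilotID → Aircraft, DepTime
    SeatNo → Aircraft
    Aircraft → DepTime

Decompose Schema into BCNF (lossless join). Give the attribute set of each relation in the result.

Candidate keys of the original relation: {PilotID}, {SeatNo}.
In {Aircraft, DepTime, PilotID, SeatNo}, {Aircraft} is not a superkey ({Aircraft}⁺ restricted to this set is {Aircraft, DepTime}), so split on Aircraft → DepTime into {Aircraft, DepTime} and {Aircraft, PilotID, SeatNo}.
{Aircraft, DepTime}: every determinant is a superkey — BCNF.
{Aircraft, PilotID, SeatNo}: every determinant is a superkey — BCNF.

{Aircraft, DepTime}; {Aircraft, PilotID, SeatNo}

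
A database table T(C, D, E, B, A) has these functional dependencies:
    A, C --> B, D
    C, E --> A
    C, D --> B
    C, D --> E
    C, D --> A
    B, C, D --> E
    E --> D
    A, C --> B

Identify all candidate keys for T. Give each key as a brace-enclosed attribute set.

Attributes never on any right-hand side: {C} — every candidate key must contain it.
{A, C}⁺ = {A, B, C, D, E}, which is every attribute, so {A, C} is a candidate key.
{C, D}⁺ = {A, B, C, D, E}, which is every attribute, so {C, D} is a candidate key.
{C, E}⁺ = {A, B, C, D, E}, which is every attribute, so {C, E} is a candidate key.
These are minimal and exhaustive — every other superkey contains one of them.

{A, C}, {C, D}, {C, E}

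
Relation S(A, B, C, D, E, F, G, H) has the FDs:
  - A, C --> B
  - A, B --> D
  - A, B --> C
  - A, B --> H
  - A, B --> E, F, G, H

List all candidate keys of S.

No FD produces {A}, so it must be in every candidate key.
{A, B} is a candidate key since {A, B}⁺ = {A, B, C, D, E, F, G, H} covers every attribute.
{A, C} is a candidate key since {A, C}⁺ = {A, B, C, D, E, F, G, H} covers every attribute.
These are minimal and exhaustive — every other superkey contains one of them.

{A, B}, {A, C}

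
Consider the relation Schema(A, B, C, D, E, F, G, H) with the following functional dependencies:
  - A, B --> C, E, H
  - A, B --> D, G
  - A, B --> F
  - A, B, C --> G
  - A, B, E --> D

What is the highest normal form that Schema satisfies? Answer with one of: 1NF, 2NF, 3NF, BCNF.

BCNF

Candidate key: {A, B}. Prime attributes: {A, B}.
Each dependency's left side is a superkey — BCNF holds.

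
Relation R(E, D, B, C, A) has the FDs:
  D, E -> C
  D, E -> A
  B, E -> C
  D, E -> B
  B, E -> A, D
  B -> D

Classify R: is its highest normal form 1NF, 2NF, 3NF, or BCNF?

Candidate keys: {B, E}, {D, E}. Prime attributes: {B, D, E}.
For B -> D we have {B}⁺ = {B, D}; {B} is not a superkey, so BCNF fails.
Its right-hand attributes {D} are all prime, as are those of every other non-superkey FD — the relation is in 3NF.

3NF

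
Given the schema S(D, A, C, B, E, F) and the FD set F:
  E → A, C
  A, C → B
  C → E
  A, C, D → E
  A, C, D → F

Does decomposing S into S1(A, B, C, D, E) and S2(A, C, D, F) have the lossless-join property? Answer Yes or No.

The shared attributes are {A, C, D} and {A, C, D}⁺ = {A, B, C, D, E, F}.
This includes all of S1, so the common attributes are a superkey of S1 — the join is lossless.

Yes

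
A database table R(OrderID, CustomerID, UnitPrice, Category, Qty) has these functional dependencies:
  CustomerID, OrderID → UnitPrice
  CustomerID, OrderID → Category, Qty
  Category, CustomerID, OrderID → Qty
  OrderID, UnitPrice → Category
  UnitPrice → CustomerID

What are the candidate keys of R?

{CustomerID, OrderID}, {OrderID, UnitPrice}

{OrderID} never appears on the right of any FD, so every key must include it.
{CustomerID, OrderID}⁺ = {Category, CustomerID, OrderID, Qty, UnitPrice}, which is every attribute, so {CustomerID, OrderID} is a candidate key.
{OrderID, UnitPrice}⁺ = {Category, CustomerID, OrderID, Qty, UnitPrice}, which is every attribute, so {OrderID, UnitPrice} is a candidate key.
These are minimal and exhaustive — every other superkey contains one of them.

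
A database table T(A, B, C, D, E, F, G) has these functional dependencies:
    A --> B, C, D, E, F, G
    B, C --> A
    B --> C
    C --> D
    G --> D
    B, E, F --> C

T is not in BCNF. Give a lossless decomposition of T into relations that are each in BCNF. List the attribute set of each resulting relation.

Candidate keys of the original relation: {A}, {B}.
{A, B, C, D, E, F, G}: {C} determines {C, D} here but is not a superkey — split on C --> D, giving {C, D} and {A, B, C, E, F, G}.
{C, D}: every determinant is a superkey — BCNF.
{A, B, C, E, F, G}: every determinant is a superkey — BCNF.

{A, B, C, E, F, G}; {C, D}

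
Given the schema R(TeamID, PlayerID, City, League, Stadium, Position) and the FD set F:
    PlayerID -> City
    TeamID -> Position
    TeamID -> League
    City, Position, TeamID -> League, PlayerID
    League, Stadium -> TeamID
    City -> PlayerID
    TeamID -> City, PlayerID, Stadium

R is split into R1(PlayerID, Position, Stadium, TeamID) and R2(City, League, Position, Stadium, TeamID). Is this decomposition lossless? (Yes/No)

R1 ∩ R2 = {Position, Stadium, TeamID}; its closure under F is {City, League, PlayerID, Position, Stadium, TeamID}.
Since R1 ⊆ {City, League, PlayerID, Position, Stadium, TeamID}, the intersection is a superkey of R1; the decomposition is lossless.

Yes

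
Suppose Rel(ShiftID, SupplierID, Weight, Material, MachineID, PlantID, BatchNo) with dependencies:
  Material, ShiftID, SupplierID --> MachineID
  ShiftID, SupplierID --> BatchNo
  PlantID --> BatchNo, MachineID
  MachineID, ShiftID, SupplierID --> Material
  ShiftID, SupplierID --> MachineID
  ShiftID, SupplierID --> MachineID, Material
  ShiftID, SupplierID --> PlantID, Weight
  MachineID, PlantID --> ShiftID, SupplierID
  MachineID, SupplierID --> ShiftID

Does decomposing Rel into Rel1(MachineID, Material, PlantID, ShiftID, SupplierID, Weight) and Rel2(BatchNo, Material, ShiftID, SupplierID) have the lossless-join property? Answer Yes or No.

Common attributes: {Material, ShiftID, SupplierID}; their closure is {BatchNo, MachineID, Material, PlantID, ShiftID, SupplierID, Weight}.
Since Rel1 ⊆ {BatchNo, MachineID, Material, PlantID, ShiftID, SupplierID, Weight}, the intersection is a superkey of Rel1; the decomposition is lossless.

Yes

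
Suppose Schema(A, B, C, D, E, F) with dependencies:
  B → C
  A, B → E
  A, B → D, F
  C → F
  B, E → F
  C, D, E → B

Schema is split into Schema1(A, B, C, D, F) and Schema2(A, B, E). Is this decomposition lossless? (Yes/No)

The shared attributes are {A, B} and {A, B}⁺ = {A, B, C, D, E, F}.
Schema1 is contained in that closure, so Schema1 ∩ Schema2 → Schema1 holds and the join is lossless.

Yes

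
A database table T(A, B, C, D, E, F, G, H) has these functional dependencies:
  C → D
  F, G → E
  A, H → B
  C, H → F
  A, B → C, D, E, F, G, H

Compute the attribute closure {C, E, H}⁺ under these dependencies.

{C, D, E, F, H}

Start with {C, E, H}.
C → D applies; add {D} → now {C, D, E, H}.
C, H → F applies; add {F} → now {C, D, E, F, H}.
No further FD applies.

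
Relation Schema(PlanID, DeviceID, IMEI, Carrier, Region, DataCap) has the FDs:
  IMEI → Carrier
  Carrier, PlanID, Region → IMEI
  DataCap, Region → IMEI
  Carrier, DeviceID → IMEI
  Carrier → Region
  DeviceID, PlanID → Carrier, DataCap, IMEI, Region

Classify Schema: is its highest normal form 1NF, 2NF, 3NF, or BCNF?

2NF

Candidate key: {DeviceID, PlanID}. Prime attributes: {DeviceID, PlanID}.
IMEI → Carrier: {IMEI}⁺ = {Carrier, IMEI, Region}, which is not all of the attributes, so the left side is not a superkey — BCNF is violated.
IMEI → Carrier determines the non-prime attribute {Carrier} from a non-superkey — 3NF is violated.
No proper subset of a key has a non-prime attribute in its closure, so there is no partial dependency; 2NF holds.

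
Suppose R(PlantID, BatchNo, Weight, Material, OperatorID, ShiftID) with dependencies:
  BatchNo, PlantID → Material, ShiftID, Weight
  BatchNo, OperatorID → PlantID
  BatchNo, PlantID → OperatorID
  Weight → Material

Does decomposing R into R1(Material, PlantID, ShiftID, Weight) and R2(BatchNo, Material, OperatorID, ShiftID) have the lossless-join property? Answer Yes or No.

Common attributes: {Material, ShiftID}; their closure is {Material, ShiftID}.
R1 ⊄ {Material, ShiftID} and R2 ⊄ {Material, ShiftID}, so the split is lossy.

No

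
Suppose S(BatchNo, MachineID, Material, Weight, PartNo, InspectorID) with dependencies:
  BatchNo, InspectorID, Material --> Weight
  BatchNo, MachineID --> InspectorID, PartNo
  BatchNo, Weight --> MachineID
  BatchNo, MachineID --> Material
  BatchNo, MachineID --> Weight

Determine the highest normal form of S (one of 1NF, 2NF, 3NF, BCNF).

Candidate keys: {BatchNo, InspectorID, Material}, {BatchNo, MachineID}, {BatchNo, Weight}. Prime attributes: {BatchNo, InspectorID, MachineID, Material, Weight}.
Every FD has a superkey on the left, so the relation is in BCNF.

BCNF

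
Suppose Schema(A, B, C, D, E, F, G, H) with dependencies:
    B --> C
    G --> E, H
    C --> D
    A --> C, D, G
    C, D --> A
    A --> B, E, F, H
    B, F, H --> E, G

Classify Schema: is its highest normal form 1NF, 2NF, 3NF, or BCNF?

Candidate keys: {A}, {B}, {C}. Prime attributes: {A, B, C}.
For G --> E, H we have {G}⁺ = {E, G, H}; {G} is not a superkey, so BCNF fails.
Because {E, H} are non-prime and the left side of G --> E, H is not a superkey, the relation is not in 3NF.
Every candidate key is a single attribute, so no partial dependency is possible; 2NF holds.

2NF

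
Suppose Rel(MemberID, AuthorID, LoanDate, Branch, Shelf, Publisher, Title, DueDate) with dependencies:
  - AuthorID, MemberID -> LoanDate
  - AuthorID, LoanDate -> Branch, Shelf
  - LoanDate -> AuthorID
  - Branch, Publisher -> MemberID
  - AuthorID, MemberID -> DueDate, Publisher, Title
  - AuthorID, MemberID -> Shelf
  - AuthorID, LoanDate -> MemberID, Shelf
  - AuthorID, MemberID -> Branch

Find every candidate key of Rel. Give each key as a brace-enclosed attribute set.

{AuthorID, Branch, Publisher}, {AuthorID, MemberID}, {LoanDate}

Closure of {LoanDate} is {AuthorID, Branch, DueDate, LoanDate, MemberID, Publisher, Shelf, Title}, the whole schema; {LoanDate} is a candidate key.
Closure of {AuthorID, MemberID} is {AuthorID, Branch, DueDate, LoanDate, MemberID, Publisher, Shelf, Title}, the whole schema; {AuthorID, MemberID} is a candidate key.
Closure of {AuthorID, Branch, Publisher} is {AuthorID, Branch, DueDate, LoanDate, MemberID, Publisher, Shelf, Title}, the whole schema; {AuthorID, Branch, Publisher} is a candidate key.
No proper subset of any of these is a key, and no other minimal superkey exists.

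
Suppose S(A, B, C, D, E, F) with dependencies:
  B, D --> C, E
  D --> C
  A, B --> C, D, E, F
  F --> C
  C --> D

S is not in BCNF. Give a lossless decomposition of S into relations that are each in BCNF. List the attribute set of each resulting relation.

Candidate key of the original relation: {A, B}.
Within {A, B, C, D, E, F}: {B, D}⁺ ∩ {A, B, C, D, E, F} = {B, C, D, E}, not the whole set, so B, D --> C, E violates BCNF; decompose into {B, C, D, E} and {A, B, D, F}.
Within {B, C, D, E}: {D}⁺ ∩ {B, C, D, E} = {C, D}, not the whole set, so D --> C violates BCNF; decompose into {C, D} and {B, D, E}.
{C, D} has no BCNF violation.
{B, D, E} has no BCNF violation.
Within {A, B, D, F}: {F}⁺ ∩ {A, B, D, F} = {D, F}, not the whole set, so F --> D violates BCNF; decompose into {D, F} and {A, B, F}.
{D, F} has no BCNF violation.
{A, B, F} has no BCNF violation.

{A, B, F}; {B, D, E}; {C, D}; {D, F}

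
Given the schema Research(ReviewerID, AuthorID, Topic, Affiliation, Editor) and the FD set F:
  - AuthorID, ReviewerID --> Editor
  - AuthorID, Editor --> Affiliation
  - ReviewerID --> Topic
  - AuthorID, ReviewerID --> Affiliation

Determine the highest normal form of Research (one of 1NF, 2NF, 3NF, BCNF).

1NF

Candidate key: {AuthorID, ReviewerID}. Prime attributes: {AuthorID, ReviewerID}.
AuthorID, Editor --> Affiliation breaks BCNF: {AuthorID, Editor}⁺ = {Affiliation, AuthorID, Editor}, so {AuthorID, Editor} is not a superkey.
AuthorID, Editor --> Affiliation has non-prime {Affiliation} on the right and a non-superkey on the left, so 3NF fails.
{ReviewerID} is a proper subset of the key {AuthorID, ReviewerID}, and {ReviewerID}⁺ contains the non-prime attribute {Topic} — a partial dependency, so 2NF is violated.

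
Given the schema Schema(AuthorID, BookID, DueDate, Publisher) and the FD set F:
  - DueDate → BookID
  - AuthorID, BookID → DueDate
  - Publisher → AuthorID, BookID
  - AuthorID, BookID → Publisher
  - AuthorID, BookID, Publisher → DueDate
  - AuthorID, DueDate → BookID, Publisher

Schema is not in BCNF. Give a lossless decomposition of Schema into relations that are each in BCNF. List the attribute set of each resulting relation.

{AuthorID, DueDate, Publisher}; {BookID, DueDate}

Candidate keys of the original relation: {AuthorID, BookID}, {AuthorID, DueDate}, {Publisher}.
Within {AuthorID, BookID, DueDate, Publisher}: {DueDate}⁺ ∩ {AuthorID, BookID, DueDate, Publisher} = {BookID, DueDate}, not the whole set, so DueDate → BookID violates BCNF; decompose into {BookID, DueDate} and {AuthorID, DueDate, Publisher}.
{BookID, DueDate} has no BCNF violation.
{AuthorID, DueDate, Publisher} has no BCNF violation.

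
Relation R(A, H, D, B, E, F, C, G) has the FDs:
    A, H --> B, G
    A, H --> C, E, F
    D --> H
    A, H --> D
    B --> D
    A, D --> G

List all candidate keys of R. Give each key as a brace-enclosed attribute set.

Attributes never on any right-hand side: {A} — every candidate key must contain it.
{A, B}⁺ = {A, B, C, D, E, F, G, H}, which is every attribute, so {A, B} is a candidate key.
{A, D}⁺ = {A, B, C, D, E, F, G, H}, which is every attribute, so {A, D} is a candidate key.
{A, H}⁺ = {A, B, C, D, E, F, G, H}, which is every attribute, so {A, H} is a candidate key.
No proper subset of any of these is a key, and no other minimal superkey exists.

{A, B}, {A, D}, {A, H}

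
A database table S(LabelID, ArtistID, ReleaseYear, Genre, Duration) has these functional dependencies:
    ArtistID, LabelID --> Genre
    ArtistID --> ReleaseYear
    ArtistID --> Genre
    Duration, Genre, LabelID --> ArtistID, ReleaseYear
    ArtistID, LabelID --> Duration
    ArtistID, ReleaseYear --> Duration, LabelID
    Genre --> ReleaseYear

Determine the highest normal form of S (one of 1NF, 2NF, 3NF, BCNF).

1NF

Candidate keys: {ArtistID}, {Duration, Genre, LabelID}. Prime attributes: {ArtistID, Duration, Genre, LabelID}.
Genre --> ReleaseYear: {Genre}⁺ = {Genre, ReleaseYear}, which is not all of the attributes, so the left side is not a superkey — BCNF is violated.
Genre --> ReleaseYear has non-prime {ReleaseYear} on the right and a non-superkey on the left, so 3NF fails.
The proper key subset {Genre} of {Duration, Genre, LabelID} determines non-prime {ReleaseYear}, so the relation is not even in 2NF.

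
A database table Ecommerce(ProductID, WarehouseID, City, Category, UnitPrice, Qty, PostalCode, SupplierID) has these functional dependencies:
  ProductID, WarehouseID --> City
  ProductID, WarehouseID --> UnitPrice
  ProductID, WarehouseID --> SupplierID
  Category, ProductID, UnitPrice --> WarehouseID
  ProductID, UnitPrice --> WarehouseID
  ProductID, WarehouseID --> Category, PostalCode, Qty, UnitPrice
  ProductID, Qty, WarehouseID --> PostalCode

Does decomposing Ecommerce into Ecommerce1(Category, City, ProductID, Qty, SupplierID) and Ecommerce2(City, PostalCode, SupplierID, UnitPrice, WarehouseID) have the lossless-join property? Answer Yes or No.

No

Common attributes: {City, SupplierID}; their closure is {City, SupplierID}.
Neither Ecommerce1 nor Ecommerce2 is contained in that closure, so the decomposition is lossy.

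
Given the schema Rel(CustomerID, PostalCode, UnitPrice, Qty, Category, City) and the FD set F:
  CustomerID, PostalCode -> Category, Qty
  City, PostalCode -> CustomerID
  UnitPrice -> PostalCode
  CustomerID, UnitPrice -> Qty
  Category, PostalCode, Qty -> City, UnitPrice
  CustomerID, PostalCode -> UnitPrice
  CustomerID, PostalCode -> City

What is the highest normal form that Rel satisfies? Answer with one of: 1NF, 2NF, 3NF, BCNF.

Candidate keys: {Category, PostalCode, Qty}, {Category, Qty, UnitPrice}, {City, PostalCode}, {City, UnitPrice}, {CustomerID, PostalCode}, {CustomerID, UnitPrice}. Prime attributes: {Category, City, CustomerID, PostalCode, Qty, UnitPrice}.
UnitPrice -> PostalCode: {UnitPrice}⁺ = {PostalCode, UnitPrice}, which is not all of the attributes, so the left side is not a superkey — BCNF is violated.
But every attribute on its right side ({PostalCode}) is prime, and the same holds for every other non-superkey FD, so 3NF still holds.

3NF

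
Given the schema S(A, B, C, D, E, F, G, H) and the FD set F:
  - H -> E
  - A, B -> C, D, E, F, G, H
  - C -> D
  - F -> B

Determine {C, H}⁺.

Start with {C, H}.
H -> E applies; add {E} → now {C, E, H}.
C -> D applies; add {D} → now {C, D, E, H}.
No further FD applies.

{C, D, E, H}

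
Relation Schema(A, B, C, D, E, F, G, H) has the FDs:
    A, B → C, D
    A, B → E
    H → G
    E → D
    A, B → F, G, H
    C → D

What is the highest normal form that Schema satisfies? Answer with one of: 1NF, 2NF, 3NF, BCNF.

Candidate key: {A, B}. Prime attributes: {A, B}.
H → G: {H}⁺ = {G, H}, which is not all of the attributes, so the left side is not a superkey — BCNF is violated.
H → G has non-prime {G} on the right and a non-superkey on the left, so 3NF fails.
Checking every proper subset of each key, none determines a non-prime attribute — 2NF is satisfied.

2NF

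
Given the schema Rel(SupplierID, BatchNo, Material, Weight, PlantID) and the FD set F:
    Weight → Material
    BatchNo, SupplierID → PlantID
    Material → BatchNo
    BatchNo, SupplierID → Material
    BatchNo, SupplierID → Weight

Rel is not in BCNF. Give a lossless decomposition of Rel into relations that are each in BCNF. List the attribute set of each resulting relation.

{BatchNo, Material}; {Material, Weight}; {PlantID, SupplierID, Weight}

Candidate keys of the original relation: {BatchNo, SupplierID}, {Material, SupplierID}, {SupplierID, Weight}.
{BatchNo, Material, PlantID, SupplierID, Weight}: {Weight} determines {BatchNo, Material, Weight} here but is not a superkey — split on Weight → BatchNo, Material, giving {BatchNo, Material, Weight} and {PlantID, SupplierID, Weight}.
{BatchNo, Material, Weight}: {Material} determines {BatchNo, Material} here but is not a superkey — split on Material → BatchNo, giving {BatchNo, Material} and {Material, Weight}.
{BatchNo, Material}: every determinant is a superkey — BCNF.
{Material, Weight}: every determinant is a superkey — BCNF.
{PlantID, SupplierID, Weight}: every determinant is a superkey — BCNF.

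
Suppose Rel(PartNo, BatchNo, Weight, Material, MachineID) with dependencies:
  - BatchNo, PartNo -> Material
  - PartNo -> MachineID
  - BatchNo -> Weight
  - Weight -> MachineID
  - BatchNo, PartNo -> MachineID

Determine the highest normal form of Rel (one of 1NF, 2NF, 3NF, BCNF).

Candidate key: {BatchNo, PartNo}. Prime attributes: {BatchNo, PartNo}.
For PartNo -> MachineID we have {PartNo}⁺ = {MachineID, PartNo}; {PartNo} is not a superkey, so BCNF fails.
Because {MachineID} is non-prime and the left side of PartNo -> MachineID is not a superkey, the relation is not in 3NF.
Since {BatchNo} ⊂ {BatchNo, PartNo} and {BatchNo}⁺ ⊇ {MachineID, Weight} with {MachineID, Weight} non-prime, there is a partial dependency; 2NF fails.

1NF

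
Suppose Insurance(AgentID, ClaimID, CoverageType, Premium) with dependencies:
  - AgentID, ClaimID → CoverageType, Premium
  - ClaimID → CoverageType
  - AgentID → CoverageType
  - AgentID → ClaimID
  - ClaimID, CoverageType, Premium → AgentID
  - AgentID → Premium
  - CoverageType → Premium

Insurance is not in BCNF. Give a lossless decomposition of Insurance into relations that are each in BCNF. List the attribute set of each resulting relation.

{AgentID, ClaimID, CoverageType}; {CoverageType, Premium}

Candidate keys of the original relation: {AgentID}, {ClaimID}.
Within {AgentID, ClaimID, CoverageType, Premium}: {CoverageType}⁺ ∩ {AgentID, ClaimID, CoverageType, Premium} = {CoverageType, Premium}, not the whole set, so CoverageType → Premium violates BCNF; decompose into {CoverageType, Premium} and {AgentID, ClaimID, CoverageType}.
{CoverageType, Premium}: every determinant is a superkey — BCNF.
{AgentID, ClaimID, CoverageType}: every determinant is a superkey — BCNF.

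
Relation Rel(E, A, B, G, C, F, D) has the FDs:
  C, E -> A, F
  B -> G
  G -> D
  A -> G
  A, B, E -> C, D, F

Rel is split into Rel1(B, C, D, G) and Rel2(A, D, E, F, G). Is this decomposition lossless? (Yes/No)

No

Common attributes: {D, G}; their closure is {D, G}.
Rel1 ⊄ {D, G} and Rel2 ⊄ {D, G}, so the split is lossy.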